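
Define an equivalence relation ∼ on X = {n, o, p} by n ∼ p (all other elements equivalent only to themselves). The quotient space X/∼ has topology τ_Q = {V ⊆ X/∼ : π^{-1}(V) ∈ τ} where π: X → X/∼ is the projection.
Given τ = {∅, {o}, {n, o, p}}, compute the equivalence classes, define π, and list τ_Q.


X/∼ = {[n=p], [o]}; |τ_Q| = 3.

Equivalence classes: [n=p], [o].
Quotient map π: X → X/∼ sends n ↦ [n=p], o ↦ [o], p ↦ [n=p].
For each subset V ⊆ X/∼, compute π^{-1}(V) ⊆ X and check whether π^{-1}(V) ∈ τ. V is open in τ_Q iff π^{-1}(V) ∈ τ.
  V = {}: π^{-1}(V) = ∅ ∈ τ ✓.
  V = {[n=p]}: π^{-1}(V) = {n, p} ∉ τ ✗.
  V = {[o]}: π^{-1}(V) = {o} ∈ τ ✓.
  V = {[n=p], [o]}: π^{-1}(V) = {n, o, p} ∈ τ ✓.
Open sets in the quotient: τ_Q = {{}, {[o]}, {[n=p], [o]}} (3 elements).


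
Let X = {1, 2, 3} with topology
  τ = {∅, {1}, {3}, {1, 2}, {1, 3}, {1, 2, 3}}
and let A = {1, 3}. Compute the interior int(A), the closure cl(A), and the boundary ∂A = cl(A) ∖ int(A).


int(A) = {1, 3}, cl(A) = {1, 2, 3}, ∂A = {2}.

Closed sets in (X, τ) are complements of opens:
  closed(X, τ) = {∅, {2}, {3}, {1, 2}, {2, 3}, {1, 2, 3}}.
int(A) = ⋃ {U ∈ τ : U ⊆ A}. Opens contained in A: ∅, {1}, {3}, {1, 3}.
Taking the union of these: int(A) = {1, 3}.
cl(A) = ⋂ {C closed : A ⊆ C}. Closed sets containing A: {1, 2, 3}.
Intersecting these: cl(A) = {1, 2, 3}.
∂A = cl(A) ∖ int(A) = {1, 2, 3} ∖ {1, 3} = {2}.


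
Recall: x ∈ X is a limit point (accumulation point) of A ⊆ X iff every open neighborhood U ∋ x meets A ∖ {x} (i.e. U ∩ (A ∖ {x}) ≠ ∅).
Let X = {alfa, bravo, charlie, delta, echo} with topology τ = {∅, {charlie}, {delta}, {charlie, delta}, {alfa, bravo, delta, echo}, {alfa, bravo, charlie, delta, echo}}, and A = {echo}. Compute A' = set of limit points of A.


A' = {alfa, bravo}

For each x ∈ X, list the open sets U ∈ τ with x ∈ U, then check whether U ∩ (A ∖ {x}) ≠ ∅ for every such U.
  x = alfa: opens ∋ x are {alfa, bravo, delta, echo}, {alfa, bravo, charlie, delta, echo}; each meets A ∖ {alfa}, so x IS a limit point.
  x = bravo: opens ∋ x are {alfa, bravo, delta, echo}, {alfa, bravo, charlie, delta, echo}; each meets A ∖ {bravo}, so x IS a limit point.
  x = charlie: open {charlie} ∋ x has {charlie} ∩ (A ∖ {charlie}) = ∅, so x is NOT a limit point.
  x = delta: open {delta} ∋ x has {delta} ∩ (A ∖ {delta}) = ∅, so x is NOT a limit point.
  x = echo: open {alfa, bravo, delta, echo} ∋ x has {alfa, bravo, delta, echo} ∩ (A ∖ {echo}) = ∅, so x is NOT a limit point.
Collecting: A' = {alfa, bravo}.


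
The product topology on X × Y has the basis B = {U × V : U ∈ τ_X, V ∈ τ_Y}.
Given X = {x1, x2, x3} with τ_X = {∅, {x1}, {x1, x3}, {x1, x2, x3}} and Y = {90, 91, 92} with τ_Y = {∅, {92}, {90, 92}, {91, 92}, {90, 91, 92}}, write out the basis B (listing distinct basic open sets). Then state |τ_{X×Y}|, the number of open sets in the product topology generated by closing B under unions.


Basis B = {∅ × ∅, {x1} × {92}, {x1} × {90, 92}, {x1} × {91, 92}, {x1, x3} × {92}, {x1} × {90, 91, 92}, {x1, x2, x3} × {92}, {x1, x3} × {90, 92}, {x1, x3} × {91, 92}, {x1, x3} × {90, 91, 92}, {x1, x2, x3} × {90, 92}, {x1, x2, x3} × {91, 92}, {x1, x2, x3} × {90, 91, 92}}; |τ_{X×Y}| = 30.

Enumerate products U × V with U ∈ τ_X, V ∈ τ_Y (deduplicated):
  ∅ × ∅ = {} (∅)
  {x1} × {92} = {(x1,92)}
  {x1} × {90, 92} = {(x1,90), (x1,92)}
  {x1} × {91, 92} = {(x1,91), (x1,92)}
  {x1, x3} × {92} = {(x1,92), (x3,92)}
  {x1} × {90, 91, 92} = {(x1,90), (x1,91), (x1,92)}
  {x1, x2, x3} × {92} = {(x1,92), (x2,92), (x3,92)}
  {x1, x3} × {90, 92} = {(x1,90), (x1,92), (x3,90), (x3,92)}
  {x1, x3} × {91, 92} = {(x1,91), (x1,92), (x3,91), (x3,92)}
  {x1, x3} × {90, 91, 92} = {(x1,90), (x1,91), (x1,92), (x3,90), (x3,91), (x3,92)}
  {x1, x2, x3} × {90, 92} = {(x1,90), (x1,92), (x2,90), (x2,92), (x3,90), (x3,92)}
  {x1, x2, x3} × {91, 92} = {(x1,91), (x1,92), (x2,91), (x2,92), (x3,91), (x3,92)}
  {x1, x2, x3} × {90, 91, 92} = {(x1,90), (x1,91), (x1,92), (x2,90), (x2,91), (x2,92), (x3,90), (x3,91), (x3,92)}
These 13 distinct sets form the basis B.
Close under arbitrary unions to get τ_{X×Y}; counting gives |τ_{X×Y}| = 30.


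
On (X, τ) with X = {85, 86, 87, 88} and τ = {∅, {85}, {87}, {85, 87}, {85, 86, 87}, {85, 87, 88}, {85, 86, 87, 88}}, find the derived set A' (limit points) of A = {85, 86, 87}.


A' = {86, 88}

For each x ∈ X, list the open sets U ∈ τ with x ∈ U, then check whether U ∩ (A ∖ {x}) ≠ ∅ for every such U.
  x = 85: open {85} ∋ x has {85} ∩ (A ∖ {85}) = ∅, so x is NOT a limit point.
  x = 86: opens ∋ x are {85, 86, 87}, {85, 86, 87, 88}; each meets A ∖ {86}, so x IS a limit point.
  x = 87: open {87} ∋ x has {87} ∩ (A ∖ {87}) = ∅, so x is NOT a limit point.
  x = 88: opens ∋ x are {85, 87, 88}, {85, 86, 87, 88}; each meets A ∖ {88}, so x IS a limit point.
Collecting: A' = {86, 88}.


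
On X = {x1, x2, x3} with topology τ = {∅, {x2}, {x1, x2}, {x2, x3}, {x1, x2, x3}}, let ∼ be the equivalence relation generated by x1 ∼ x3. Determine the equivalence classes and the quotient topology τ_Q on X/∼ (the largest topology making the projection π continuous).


X/∼ = {[x1=x3], [x2]}; |τ_Q| = 3.

Equivalence classes: [x1=x3], [x2].
Quotient map π: X → X/∼ sends x1 ↦ [x1=x3], x2 ↦ [x2], x3 ↦ [x1=x3].
For each subset V ⊆ X/∼, compute π^{-1}(V) ⊆ X and check whether π^{-1}(V) ∈ τ. V is open in τ_Q iff π^{-1}(V) ∈ τ.
  V = {}: π^{-1}(V) = ∅ ∈ τ ✓.
  V = {[x1=x3]}: π^{-1}(V) = {x1, x3} ∉ τ ✗.
  V = {[x2]}: π^{-1}(V) = {x2} ∈ τ ✓.
  V = {[x1=x3], [x2]}: π^{-1}(V) = {x1, x2, x3} ∈ τ ✓.
Open sets in the quotient: τ_Q = {{}, {[x2]}, {[x1=x3], [x2]}} (3 elements).


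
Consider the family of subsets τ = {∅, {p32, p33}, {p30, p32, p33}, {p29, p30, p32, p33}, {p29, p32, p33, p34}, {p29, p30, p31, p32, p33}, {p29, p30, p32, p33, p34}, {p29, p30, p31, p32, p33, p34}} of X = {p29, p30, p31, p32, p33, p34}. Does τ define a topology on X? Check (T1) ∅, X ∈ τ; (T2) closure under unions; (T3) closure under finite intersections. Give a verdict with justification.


τ is NOT a topology on X.

Axiom (T1): ∅ ∈ τ? Yes; X ∈ τ? Yes.
Axiom (T2/T3): check pairwise unions and intersections of members of τ.
Counterexample for (T3): {p29, p30, p32, p33} ∩ {p29, p32, p33, p34} = {p29, p32, p33} ∉ τ. Therefore τ is NOT a topology.


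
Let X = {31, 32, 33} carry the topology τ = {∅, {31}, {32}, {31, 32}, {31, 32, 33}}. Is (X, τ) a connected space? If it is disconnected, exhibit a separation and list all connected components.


(X, τ) is connected.

Find clopen sets (U ∈ τ with X ∖ U ∈ τ):
  U = ∅, X ∖ U = {31, 32, 33} — both open, so U is clopen.
  U = {31, 32, 33}, X ∖ U = ∅ — both open, so U is clopen.
Only trivial clopens (∅ and X) exist, so (X, τ) is connected.
Compute connected components by grouping points that agree on all clopens:
  component: {31, 32, 33}


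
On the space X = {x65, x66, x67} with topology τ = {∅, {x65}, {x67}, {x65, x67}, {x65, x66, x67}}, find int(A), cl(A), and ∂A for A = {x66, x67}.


int(A) = {x67}, cl(A) = {x66, x67}, ∂A = {x66}.

Closed sets in (X, τ) are complements of opens:
  closed(X, τ) = {∅, {x66}, {x65, x66}, {x66, x67}, {x65, x66, x67}}.
int(A) = ⋃ {U ∈ τ : U ⊆ A}. Opens contained in A: ∅, {x67}.
Taking the union of these: int(A) = {x67}.
cl(A) = ⋂ {C closed : A ⊆ C}. Closed sets containing A: {x66, x67}, {x65, x66, x67}.
Intersecting these: cl(A) = {x66, x67}.
∂A = cl(A) ∖ int(A) = {x66, x67} ∖ {x67} = {x66}.


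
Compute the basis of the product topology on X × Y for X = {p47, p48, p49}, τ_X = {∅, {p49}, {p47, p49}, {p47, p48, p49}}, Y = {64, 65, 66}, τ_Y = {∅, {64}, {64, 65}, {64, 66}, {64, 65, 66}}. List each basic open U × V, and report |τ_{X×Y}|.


Basis B = {∅ × ∅, {p49} × {64}, {p47, p49} × {64}, {p49} × {64, 65}, {p49} × {64, 66}, {p47, p48, p49} × {64}, {p49} × {64, 65, 66}, {p47, p49} × {64, 65}, {p47, p49} × {64, 66}, {p47, p49} × {64, 65, 66}, {p47, p48, p49} × {64, 65}, {p47, p48, p49} × {64, 66}, {p47, p48, p49} × {64, 65, 66}}; |τ_{X×Y}| = 30.

Enumerate products U × V with U ∈ τ_X, V ∈ τ_Y (deduplicated):
  ∅ × ∅ = {} (∅)
  {p49} × {64} = {(p49,64)}
  {p47, p49} × {64} = {(p47,64), (p49,64)}
  {p49} × {64, 65} = {(p49,64), (p49,65)}
  {p49} × {64, 66} = {(p49,64), (p49,66)}
  {p47, p48, p49} × {64} = {(p47,64), (p48,64), (p49,64)}
  {p49} × {64, 65, 66} = {(p49,64), (p49,65), (p49,66)}
  {p47, p49} × {64, 65} = {(p47,64), (p47,65), (p49,64), (p49,65)}
  {p47, p49} × {64, 66} = {(p47,64), (p47,66), (p49,64), (p49,66)}
  {p47, p49} × {64, 65, 66} = {(p47,64), (p47,65), (p47,66), (p49,64), (p49,65), (p49,66)}
  {p47, p48, p49} × {64, 65} = {(p47,64), (p47,65), (p48,64), (p48,65), (p49,64), (p49,65)}
  {p47, p48, p49} × {64, 66} = {(p47,64), (p47,66), (p48,64), (p48,66), (p49,64), (p49,66)}
  {p47, p48, p49} × {64, 65, 66} = {(p47,64), (p47,65), (p47,66), (p48,64), (p48,65), (p48,66), (p49,64), (p49,65), (p49,66)}
These 13 distinct sets form the basis B.
Close under arbitrary unions to get τ_{X×Y}; counting gives |τ_{X×Y}| = 30.


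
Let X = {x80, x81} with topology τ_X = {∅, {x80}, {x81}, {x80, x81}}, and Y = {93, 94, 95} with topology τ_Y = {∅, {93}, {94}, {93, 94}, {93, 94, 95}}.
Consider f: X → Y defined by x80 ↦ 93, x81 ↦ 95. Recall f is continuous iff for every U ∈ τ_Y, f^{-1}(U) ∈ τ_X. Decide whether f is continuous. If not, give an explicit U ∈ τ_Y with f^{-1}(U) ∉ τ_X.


f IS continuous.

Compute f^{-1}(U) for each U ∈ τ_Y:
  U = ∅: f^{-1}(U) = ∅ ∈ τ_X ✓.
  U = {93}: f^{-1}(U) = {x80} ∈ τ_X ✓.
  U = {94}: f^{-1}(U) = ∅ ∈ τ_X ✓.
  U = {93, 94}: f^{-1}(U) = {x80} ∈ τ_X ✓.
  U = {93, 94, 95}: f^{-1}(U) = {x80, x81} ∈ τ_X ✓.
Every preimage lies in τ_X, so f IS continuous.


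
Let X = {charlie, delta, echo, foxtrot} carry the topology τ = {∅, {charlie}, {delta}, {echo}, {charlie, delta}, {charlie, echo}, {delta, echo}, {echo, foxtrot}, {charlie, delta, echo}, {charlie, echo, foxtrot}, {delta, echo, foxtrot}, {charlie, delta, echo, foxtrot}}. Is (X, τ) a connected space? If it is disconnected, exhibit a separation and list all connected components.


(X, τ) is disconnected; components = [{charlie}, {delta}, {echo, foxtrot}].

Find clopen sets (U ∈ τ with X ∖ U ∈ τ):
  U = ∅, X ∖ U = {charlie, delta, echo, foxtrot} — both open, so U is clopen.
  U = {charlie}, X ∖ U = {delta, echo, foxtrot} — both open, so U is clopen.
  U = {delta}, X ∖ U = {charlie, echo, foxtrot} — both open, so U is clopen.
  U = {charlie, delta}, X ∖ U = {echo, foxtrot} — both open, so U is clopen.
  U = {echo, foxtrot}, X ∖ U = {charlie, delta} — both open, so U is clopen.
  U = {charlie, echo, foxtrot}, X ∖ U = {delta} — both open, so U is clopen.
  U = {delta, echo, foxtrot}, X ∖ U = {charlie} — both open, so U is clopen.
  U = {charlie, delta, echo, foxtrot}, X ∖ U = ∅ — both open, so U is clopen.
Nontrivial clopen(s) exist: e.g. {charlie, echo, foxtrot}. So (X, τ) is disconnected.
Compute connected components by grouping points that agree on all clopens:
  component: {charlie}
  component: {delta}
  component: {echo, foxtrot}


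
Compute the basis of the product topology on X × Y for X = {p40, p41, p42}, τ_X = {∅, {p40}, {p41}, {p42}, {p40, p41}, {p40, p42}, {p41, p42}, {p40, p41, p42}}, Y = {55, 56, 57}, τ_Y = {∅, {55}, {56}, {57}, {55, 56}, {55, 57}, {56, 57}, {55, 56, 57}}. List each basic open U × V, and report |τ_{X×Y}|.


Basis B = {∅ × ∅, {p40} × {55}, {p40} × {56}, {p40} × {57}, {p41} × {55}, {p41} × {56}, {p41} × {57}, {p42} × {55}, {p42} × {56}, {p42} × {57}, {p40} × {55, 56}, {p40} × {55, 57}, {p40, p41} × {55}, {p40, p42} × {55}, {p40} × {56, 57}, {p40, p41} × {56}, {p40, p42} × {56}, {p40, p41} × {57}, {p40, p42} × {57}, {p41} × {55, 56}, {p41} × {55, 57}, {p41, p42} × {55}, {p41} × {56, 57}, {p41, p42} × {56}, {p41, p42} × {57}, {p42} × {55, 56}, {p42} × {55, 57}, {p42} × {56, 57}, {p40} × {55, 56, 57}, {p40, p41, p42} × {55}, {p40, p41, p42} × {56}, {p40, p41, p42} × {57}, {p41} × {55, 56, 57}, {p42} × {55, 56, 57}, {p40, p41} × {55, 56}, {p40, p42} × {55, 56}, {p40, p41} × {55, 57}, {p40, p42} × {55, 57}, {p40, p41} × {56, 57}, {p40, p42} × {56, 57}, {p41, p42} × {55, 56}, {p41, p42} × {55, 57}, {p41, p42} × {56, 57}, {p40, p41} × {55, 56, 57}, {p40, p42} × {55, 56, 57}, {p40, p41, p42} × {55, 56}, {p40, p41, p42} × {55, 57}, {p40, p41, p42} × {56, 57}, {p41, p42} × {55, 56, 57}, {p40, p41, p42} × {55, 56, 57}}; |τ_{X×Y}| = 512.

Enumerate products U × V with U ∈ τ_X, V ∈ τ_Y (deduplicated):
  ∅ × ∅ = {} (∅)
  {p40} × {55} = {(p40,55)}
  {p40} × {56} = {(p40,56)}
  {p40} × {57} = {(p40,57)}
  {p41} × {55} = {(p41,55)}
  {p41} × {56} = {(p41,56)}
  {p41} × {57} = {(p41,57)}
  {p42} × {55} = {(p42,55)}
  {p42} × {56} = {(p42,56)}
  {p42} × {57} = {(p42,57)}
  {p40} × {55, 56} = {(p40,55), (p40,56)}
  {p40} × {55, 57} = {(p40,55), (p40,57)}
  {p40, p41} × {55} = {(p40,55), (p41,55)}
  {p40, p42} × {55} = {(p40,55), (p42,55)}
  {p40} × {56, 57} = {(p40,56), (p40,57)}
  {p40, p41} × {56} = {(p40,56), (p41,56)}
  {p40, p42} × {56} = {(p40,56), (p42,56)}
  {p40, p41} × {57} = {(p40,57), (p41,57)}
  {p40, p42} × {57} = {(p40,57), (p42,57)}
  {p41} × {55, 56} = {(p41,55), (p41,56)}
  {p41} × {55, 57} = {(p41,55), (p41,57)}
  {p41, p42} × {55} = {(p41,55), (p42,55)}
  {p41} × {56, 57} = {(p41,56), (p41,57)}
  {p41, p42} × {56} = {(p41,56), (p42,56)}
  {p41, p42} × {57} = {(p41,57), (p42,57)}
  {p42} × {55, 56} = {(p42,55), (p42,56)}
  {p42} × {55, 57} = {(p42,55), (p42,57)}
  {p42} × {56, 57} = {(p42,56), (p42,57)}
  {p40} × {55, 56, 57} = {(p40,55), (p40,56), (p40,57)}
  {p40, p41, p42} × {55} = {(p40,55), (p41,55), (p42,55)}
  {p40, p41, p42} × {56} = {(p40,56), (p41,56), (p42,56)}
  {p40, p41, p42} × {57} = {(p40,57), (p41,57), (p42,57)}
  {p41} × {55, 56, 57} = {(p41,55), (p41,56), (p41,57)}
  {p42} × {55, 56, 57} = {(p42,55), (p42,56), (p42,57)}
  {p40, p41} × {55, 56} = {(p40,55), (p40,56), (p41,55), (p41,56)}
  {p40, p42} × {55, 56} = {(p40,55), (p40,56), (p42,55), (p42,56)}
  {p40, p41} × {55, 57} = {(p40,55), (p40,57), (p41,55), (p41,57)}
  {p40, p42} × {55, 57} = {(p40,55), (p40,57), (p42,55), (p42,57)}
  {p40, p41} × {56, 57} = {(p40,56), (p40,57), (p41,56), (p41,57)}
  {p40, p42} × {56, 57} = {(p40,56), (p40,57), (p42,56), (p42,57)}
  {p41, p42} × {55, 56} = {(p41,55), (p41,56), (p42,55), (p42,56)}
  {p41, p42} × {55, 57} = {(p41,55), (p41,57), (p42,55), (p42,57)}
  {p41, p42} × {56, 57} = {(p41,56), (p41,57), (p42,56), (p42,57)}
  {p40, p41} × {55, 56, 57} = {(p40,55), (p40,56), (p40,57), (p41,55), (p41,56), (p41,57)}
  {p40, p42} × {55, 56, 57} = {(p40,55), (p40,56), (p40,57), (p42,55), (p42,56), (p42,57)}
  {p40, p41, p42} × {55, 56} = {(p40,55), (p40,56), (p41,55), (p41,56), (p42,55), (p42,56)}
  {p40, p41, p42} × {55, 57} = {(p40,55), (p40,57), (p41,55), (p41,57), (p42,55), (p42,57)}
  {p40, p41, p42} × {56, 57} = {(p40,56), (p40,57), (p41,56), (p41,57), (p42,56), (p42,57)}
  {p41, p42} × {55, 56, 57} = {(p41,55), (p41,56), (p41,57), (p42,55), (p42,56), (p42,57)}
  {p40, p41, p42} × {55, 56, 57} = {(p40,55), (p40,56), (p40,57), (p41,55), (p41,56), (p41,57), (p42,55), (p42,56), (p42,57)}
These 50 distinct sets form the basis B.
Close under arbitrary unions to get τ_{X×Y}; counting gives |τ_{X×Y}| = 512.


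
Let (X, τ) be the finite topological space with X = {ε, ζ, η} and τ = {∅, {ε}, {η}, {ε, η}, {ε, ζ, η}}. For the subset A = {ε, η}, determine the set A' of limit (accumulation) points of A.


A' = {ζ}

For each x ∈ X, list the open sets U ∈ τ with x ∈ U, then check whether U ∩ (A ∖ {x}) ≠ ∅ for every such U.
  x = ε: open {ε} ∋ x has {ε} ∩ (A ∖ {ε}) = ∅, so x is NOT a limit point.
  x = ζ: opens ∋ x are {ε, ζ, η}; each meets A ∖ {ζ}, so x IS a limit point.
  x = η: open {η} ∋ x has {η} ∩ (A ∖ {η}) = ∅, so x is NOT a limit point.
Collecting: A' = {ζ}.


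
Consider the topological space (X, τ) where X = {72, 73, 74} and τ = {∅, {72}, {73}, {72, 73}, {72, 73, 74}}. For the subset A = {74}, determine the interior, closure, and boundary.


int(A) = ∅, cl(A) = {74}, ∂A = {74}.

Closed sets in (X, τ) are complements of opens:
  closed(X, τ) = {∅, {74}, {72, 74}, {73, 74}, {72, 73, 74}}.
int(A) = ⋃ {U ∈ τ : U ⊆ A}. Opens contained in A: ∅.
Taking the union of these: int(A) = ∅.
cl(A) = ⋂ {C closed : A ⊆ C}. Closed sets containing A: {74}, {72, 74}, {73, 74}, {72, 73, 74}.
Intersecting these: cl(A) = {74}.
∂A = cl(A) ∖ int(A) = {74} ∖ ∅ = {74}.


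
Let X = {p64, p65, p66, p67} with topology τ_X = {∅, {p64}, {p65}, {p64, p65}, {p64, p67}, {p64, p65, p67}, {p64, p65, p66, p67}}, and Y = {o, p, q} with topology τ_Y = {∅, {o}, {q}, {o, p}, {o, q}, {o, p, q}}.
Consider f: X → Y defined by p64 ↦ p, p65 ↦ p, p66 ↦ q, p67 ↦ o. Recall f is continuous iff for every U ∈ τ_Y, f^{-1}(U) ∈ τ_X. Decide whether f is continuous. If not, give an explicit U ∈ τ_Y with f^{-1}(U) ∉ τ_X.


f is NOT continuous.

Compute f^{-1}(U) for each U ∈ τ_Y:
  U = ∅: f^{-1}(U) = ∅ ∈ τ_X ✓.
  U = {o}: f^{-1}(U) = {p67} ∉ τ_X ✗.
  U = {q}: f^{-1}(U) = {p66} ∉ τ_X ✗.
  U = {o, p}: f^{-1}(U) = {p64, p65, p67} ∈ τ_X ✓.
  U = {o, q}: f^{-1}(U) = {p66, p67} ∉ τ_X ✗.
  U = {o, p, q}: f^{-1}(U) = {p64, p65, p66, p67} ∈ τ_X ✓.
Found U = {o} with f^{-1}(U) = {p67} not in τ_X. Therefore f is NOT continuous.


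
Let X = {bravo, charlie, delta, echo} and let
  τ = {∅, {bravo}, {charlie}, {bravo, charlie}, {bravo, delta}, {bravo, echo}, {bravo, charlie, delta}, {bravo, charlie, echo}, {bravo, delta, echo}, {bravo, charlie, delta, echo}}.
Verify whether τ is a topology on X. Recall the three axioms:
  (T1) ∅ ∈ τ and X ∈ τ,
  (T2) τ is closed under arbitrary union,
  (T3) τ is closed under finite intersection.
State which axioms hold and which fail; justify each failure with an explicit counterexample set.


τ IS a topology on X.

Axiom (T1): ∅ ∈ τ? Yes; X ∈ τ? Yes.
Axiom (T2/T3): check pairwise unions and intersections of members of τ.
All pairwise intersections and unions checked — each lies in τ. Therefore τ satisfies (T1), (T2), (T3): it IS a topology on X.


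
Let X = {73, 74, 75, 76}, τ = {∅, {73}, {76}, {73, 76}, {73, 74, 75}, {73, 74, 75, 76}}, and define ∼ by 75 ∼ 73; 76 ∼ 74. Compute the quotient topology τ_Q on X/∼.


X/∼ = {[73=75], [74=76]}; |τ_Q| = 2.

Equivalence classes: [73=75], [74=76].
Quotient map π: X → X/∼ sends 73 ↦ [73=75], 74 ↦ [74=76], 75 ↦ [73=75], 76 ↦ [74=76].
For each subset V ⊆ X/∼, compute π^{-1}(V) ⊆ X and check whether π^{-1}(V) ∈ τ. V is open in τ_Q iff π^{-1}(V) ∈ τ.
  V = {}: π^{-1}(V) = ∅ ∈ τ ✓.
  V = {[73=75]}: π^{-1}(V) = {73, 75} ∉ τ ✗.
  V = {[74=76]}: π^{-1}(V) = {74, 76} ∉ τ ✗.
  V = {[73=75], [74=76]}: π^{-1}(V) = {73, 74, 75, 76} ∈ τ ✓.
Open sets in the quotient: τ_Q = {{}, {[73=75], [74=76]}} (2 elements).


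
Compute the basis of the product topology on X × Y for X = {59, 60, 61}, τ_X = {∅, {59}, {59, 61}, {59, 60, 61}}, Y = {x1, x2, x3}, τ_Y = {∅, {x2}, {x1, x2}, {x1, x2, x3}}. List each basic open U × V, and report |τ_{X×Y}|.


Basis B = {∅ × ∅, {59} × {x2}, {59} × {x1, x2}, {59, 61} × {x2}, {59} × {x1, x2, x3}, {59, 60, 61} × {x2}, {59, 61} × {x1, x2}, {59, 61} × {x1, x2, x3}, {59, 60, 61} × {x1, x2}, {59, 60, 61} × {x1, x2, x3}}; |τ_{X×Y}| = 20.

Enumerate products U × V with U ∈ τ_X, V ∈ τ_Y (deduplicated):
  ∅ × ∅ = {} (∅)
  {59} × {x2} = {(59,x2)}
  {59} × {x1, x2} = {(59,x1), (59,x2)}
  {59, 61} × {x2} = {(59,x2), (61,x2)}
  {59} × {x1, x2, x3} = {(59,x1), (59,x2), (59,x3)}
  {59, 60, 61} × {x2} = {(59,x2), (60,x2), (61,x2)}
  {59, 61} × {x1, x2} = {(59,x1), (59,x2), (61,x1), (61,x2)}
  {59, 61} × {x1, x2, x3} = {(59,x1), (59,x2), (59,x3), (61,x1), (61,x2), (61,x3)}
  {59, 60, 61} × {x1, x2} = {(59,x1), (59,x2), (60,x1), (60,x2), (61,x1), (61,x2)}
  {59, 60, 61} × {x1, x2, x3} = {(59,x1), (59,x2), (59,x3), (60,x1), (60,x2), (60,x3), (61,x1), (61,x2), (61,x3)}
These 10 distinct sets form the basis B.
Close under arbitrary unions to get τ_{X×Y}; counting gives |τ_{X×Y}| = 20.


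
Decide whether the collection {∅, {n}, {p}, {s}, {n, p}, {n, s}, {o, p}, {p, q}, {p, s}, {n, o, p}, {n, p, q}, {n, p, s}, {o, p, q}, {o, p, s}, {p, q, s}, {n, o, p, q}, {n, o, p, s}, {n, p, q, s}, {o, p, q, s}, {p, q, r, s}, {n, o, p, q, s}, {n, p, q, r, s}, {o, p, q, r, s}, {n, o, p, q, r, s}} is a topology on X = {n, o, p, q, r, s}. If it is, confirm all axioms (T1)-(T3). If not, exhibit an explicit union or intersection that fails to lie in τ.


τ IS a topology on X.

Axiom (T1): ∅ ∈ τ? Yes; X ∈ τ? Yes.
Axiom (T2/T3): check pairwise unions and intersections of members of τ.
All pairwise intersections and unions checked — each lies in τ. Therefore τ satisfies (T1), (T2), (T3): it IS a topology on X.


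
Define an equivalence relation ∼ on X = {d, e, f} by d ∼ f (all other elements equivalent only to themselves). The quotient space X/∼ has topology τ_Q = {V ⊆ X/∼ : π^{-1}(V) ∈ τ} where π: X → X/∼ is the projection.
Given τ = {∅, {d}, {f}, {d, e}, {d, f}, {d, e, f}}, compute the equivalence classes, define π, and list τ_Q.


X/∼ = {[d=f], [e]}; |τ_Q| = 3.

Equivalence classes: [d=f], [e].
Quotient map π: X → X/∼ sends d ↦ [d=f], e ↦ [e], f ↦ [d=f].
For each subset V ⊆ X/∼, compute π^{-1}(V) ⊆ X and check whether π^{-1}(V) ∈ τ. V is open in τ_Q iff π^{-1}(V) ∈ τ.
  V = {}: π^{-1}(V) = ∅ ∈ τ ✓.
  V = {[d=f]}: π^{-1}(V) = {d, f} ∈ τ ✓.
  V = {[e]}: π^{-1}(V) = {e} ∉ τ ✗.
  V = {[d=f], [e]}: π^{-1}(V) = {d, e, f} ∈ τ ✓.
Open sets in the quotient: τ_Q = {{}, {[d=f]}, {[d=f], [e]}} (3 elements).


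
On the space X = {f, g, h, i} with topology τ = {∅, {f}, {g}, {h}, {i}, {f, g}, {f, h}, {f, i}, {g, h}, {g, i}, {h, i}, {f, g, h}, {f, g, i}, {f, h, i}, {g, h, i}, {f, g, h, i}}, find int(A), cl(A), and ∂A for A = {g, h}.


int(A) = {g, h}, cl(A) = {g, h}, ∂A = ∅.

Closed sets in (X, τ) are complements of opens:
  closed(X, τ) = {∅, {f}, {g}, {h}, {i}, {f, g}, {f, h}, {f, i}, {g, h}, {g, i}, {h, i}, {f, g, h}, {f, g, i}, {f, h, i}, {g, h, i}, {f, g, h, i}}.
int(A) = ⋃ {U ∈ τ : U ⊆ A}. Opens contained in A: ∅, {g}, {h}, {g, h}.
Taking the union of these: int(A) = {g, h}.
cl(A) = ⋂ {C closed : A ⊆ C}. Closed sets containing A: {g, h}, {f, g, h}, {g, h, i}, {f, g, h, i}.
Intersecting these: cl(A) = {g, h}.
∂A = cl(A) ∖ int(A) = {g, h} ∖ {g, h} = ∅.


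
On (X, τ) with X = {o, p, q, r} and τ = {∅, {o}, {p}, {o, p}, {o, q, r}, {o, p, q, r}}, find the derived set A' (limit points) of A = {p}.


A' = ∅

For each x ∈ X, list the open sets U ∈ τ with x ∈ U, then check whether U ∩ (A ∖ {x}) ≠ ∅ for every such U.
  x = o: open {o} ∋ x has {o} ∩ (A ∖ {o}) = ∅, so x is NOT a limit point.
  x = p: open {p} ∋ x has {p} ∩ (A ∖ {p}) = ∅, so x is NOT a limit point.
  x = q: open {o, q, r} ∋ x has {o, q, r} ∩ (A ∖ {q}) = ∅, so x is NOT a limit point.
  x = r: open {o, q, r} ∋ x has {o, q, r} ∩ (A ∖ {r}) = ∅, so x is NOT a limit point.
Collecting: A' = ∅.


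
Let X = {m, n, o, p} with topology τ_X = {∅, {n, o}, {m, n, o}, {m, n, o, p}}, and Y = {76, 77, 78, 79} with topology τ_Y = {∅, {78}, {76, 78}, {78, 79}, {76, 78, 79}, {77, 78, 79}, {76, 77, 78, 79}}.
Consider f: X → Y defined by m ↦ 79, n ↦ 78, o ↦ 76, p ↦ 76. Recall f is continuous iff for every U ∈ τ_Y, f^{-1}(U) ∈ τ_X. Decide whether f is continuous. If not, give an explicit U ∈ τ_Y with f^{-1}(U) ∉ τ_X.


f is NOT continuous.

Compute f^{-1}(U) for each U ∈ τ_Y:
  U = ∅: f^{-1}(U) = ∅ ∈ τ_X ✓.
  U = {78}: f^{-1}(U) = {n} ∉ τ_X ✗.
  U = {76, 78}: f^{-1}(U) = {n, o, p} ∉ τ_X ✗.
  U = {78, 79}: f^{-1}(U) = {m, n} ∉ τ_X ✗.
  U = {76, 78, 79}: f^{-1}(U) = {m, n, o, p} ∈ τ_X ✓.
  U = {77, 78, 79}: f^{-1}(U) = {m, n} ∉ τ_X ✗.
  U = {76, 77, 78, 79}: f^{-1}(U) = {m, n, o, p} ∈ τ_X ✓.
Found U = {78} with f^{-1}(U) = {n} not in τ_X. Therefore f is NOT continuous.


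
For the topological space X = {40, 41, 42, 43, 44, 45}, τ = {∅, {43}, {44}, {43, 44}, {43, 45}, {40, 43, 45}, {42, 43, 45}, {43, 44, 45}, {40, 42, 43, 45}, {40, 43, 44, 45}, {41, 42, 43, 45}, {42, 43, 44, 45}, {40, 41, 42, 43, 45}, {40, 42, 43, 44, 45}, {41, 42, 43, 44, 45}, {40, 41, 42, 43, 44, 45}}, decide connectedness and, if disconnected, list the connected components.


(X, τ) is disconnected; components = [{44}, {40, 41, 42, 43, 45}].

Find clopen sets (U ∈ τ with X ∖ U ∈ τ):
  U = ∅, X ∖ U = {40, 41, 42, 43, 44, 45} — both open, so U is clopen.
  U = {44}, X ∖ U = {40, 41, 42, 43, 45} — both open, so U is clopen.
  U = {40, 41, 42, 43, 45}, X ∖ U = {44} — both open, so U is clopen.
  U = {40, 41, 42, 43, 44, 45}, X ∖ U = ∅ — both open, so U is clopen.
Nontrivial clopen(s) exist: e.g. {40, 41, 42, 43, 45}. So (X, τ) is disconnected.
Compute connected components by grouping points that agree on all clopens:
  component: {44}
  component: {40, 41, 42, 43, 45}


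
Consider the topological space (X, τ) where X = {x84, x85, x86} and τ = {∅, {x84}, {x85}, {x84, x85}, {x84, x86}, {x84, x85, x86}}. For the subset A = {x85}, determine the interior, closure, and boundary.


int(A) = {x85}, cl(A) = {x85}, ∂A = ∅.

Closed sets in (X, τ) are complements of opens:
  closed(X, τ) = {∅, {x85}, {x86}, {x84, x86}, {x85, x86}, {x84, x85, x86}}.
int(A) = ⋃ {U ∈ τ : U ⊆ A}. Opens contained in A: ∅, {x85}.
Taking the union of these: int(A) = {x85}.
cl(A) = ⋂ {C closed : A ⊆ C}. Closed sets containing A: {x85}, {x85, x86}, {x84, x85, x86}.
Intersecting these: cl(A) = {x85}.
∂A = cl(A) ∖ int(A) = {x85} ∖ {x85} = ∅.


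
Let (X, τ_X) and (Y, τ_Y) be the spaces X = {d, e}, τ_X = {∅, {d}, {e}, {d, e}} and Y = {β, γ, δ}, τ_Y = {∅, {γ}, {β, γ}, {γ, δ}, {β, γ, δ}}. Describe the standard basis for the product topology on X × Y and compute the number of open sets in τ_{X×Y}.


Basis B = {∅ × ∅, {d} × {γ}, {e} × {γ}, {d} × {β, γ}, {d} × {γ, δ}, {d, e} × {γ}, {e} × {β, γ}, {e} × {γ, δ}, {d} × {β, γ, δ}, {e} × {β, γ, δ}, {d, e} × {β, γ}, {d, e} × {γ, δ}, {d, e} × {β, γ, δ}}; |τ_{X×Y}| = 25.

Enumerate products U × V with U ∈ τ_X, V ∈ τ_Y (deduplicated):
  ∅ × ∅ = {} (∅)
  {d} × {γ} = {(d,γ)}
  {e} × {γ} = {(e,γ)}
  {d} × {β, γ} = {(d,β), (d,γ)}
  {d} × {γ, δ} = {(d,γ), (d,δ)}
  {d, e} × {γ} = {(d,γ), (e,γ)}
  {e} × {β, γ} = {(e,β), (e,γ)}
  {e} × {γ, δ} = {(e,γ), (e,δ)}
  {d} × {β, γ, δ} = {(d,β), (d,γ), (d,δ)}
  {e} × {β, γ, δ} = {(e,β), (e,γ), (e,δ)}
  {d, e} × {β, γ} = {(d,β), (d,γ), (e,β), (e,γ)}
  {d, e} × {γ, δ} = {(d,γ), (d,δ), (e,γ), (e,δ)}
  {d, e} × {β, γ, δ} = {(d,β), (d,γ), (d,δ), (e,β), (e,γ), (e,δ)}
These 13 distinct sets form the basis B.
Close under arbitrary unions to get τ_{X×Y}; counting gives |τ_{X×Y}| = 25.


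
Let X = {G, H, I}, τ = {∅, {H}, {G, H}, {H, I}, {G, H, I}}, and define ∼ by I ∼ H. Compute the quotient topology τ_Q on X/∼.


X/∼ = {[G], [H=I]}; |τ_Q| = 3.

Equivalence classes: [G], [H=I].
Quotient map π: X → X/∼ sends G ↦ [G], H ↦ [H=I], I ↦ [H=I].
For each subset V ⊆ X/∼, compute π^{-1}(V) ⊆ X and check whether π^{-1}(V) ∈ τ. V is open in τ_Q iff π^{-1}(V) ∈ τ.
  V = {}: π^{-1}(V) = ∅ ∈ τ ✓.
  V = {[G]}: π^{-1}(V) = {G} ∉ τ ✗.
  V = {[H=I]}: π^{-1}(V) = {H, I} ∈ τ ✓.
  V = {[G], [H=I]}: π^{-1}(V) = {G, H, I} ∈ τ ✓.
Open sets in the quotient: τ_Q = {{}, {[H=I]}, {[G], [H=I]}} (3 elements).


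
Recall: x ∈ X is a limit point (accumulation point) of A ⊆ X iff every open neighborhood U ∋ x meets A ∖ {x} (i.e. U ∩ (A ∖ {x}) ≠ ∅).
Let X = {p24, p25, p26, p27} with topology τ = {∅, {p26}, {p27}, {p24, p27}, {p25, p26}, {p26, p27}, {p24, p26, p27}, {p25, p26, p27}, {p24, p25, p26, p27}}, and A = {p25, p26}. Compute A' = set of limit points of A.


A' = {p25}

For each x ∈ X, list the open sets U ∈ τ with x ∈ U, then check whether U ∩ (A ∖ {x}) ≠ ∅ for every such U.
  x = p24: open {p24, p27} ∋ x has {p24, p27} ∩ (A ∖ {p24}) = ∅, so x is NOT a limit point.
  x = p25: opens ∋ x are {p25, p26}, {p25, p26, p27}, {p24, p25, p26, p27}; each meets A ∖ {p25}, so x IS a limit point.
  x = p26: open {p26} ∋ x has {p26} ∩ (A ∖ {p26}) = ∅, so x is NOT a limit point.
  x = p27: open {p27} ∋ x has {p27} ∩ (A ∖ {p27}) = ∅, so x is NOT a limit point.
Collecting: A' = {p25}.


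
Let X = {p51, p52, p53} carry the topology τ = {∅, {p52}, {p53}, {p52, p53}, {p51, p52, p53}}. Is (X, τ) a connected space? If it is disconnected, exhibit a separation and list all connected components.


(X, τ) is connected.

Find clopen sets (U ∈ τ with X ∖ U ∈ τ):
  U = ∅, X ∖ U = {p51, p52, p53} — both open, so U is clopen.
  U = {p51, p52, p53}, X ∖ U = ∅ — both open, so U is clopen.
Only trivial clopens (∅ and X) exist, so (X, τ) is connected.
Compute connected components by grouping points that agree on all clopens:
  component: {p51, p52, p53}


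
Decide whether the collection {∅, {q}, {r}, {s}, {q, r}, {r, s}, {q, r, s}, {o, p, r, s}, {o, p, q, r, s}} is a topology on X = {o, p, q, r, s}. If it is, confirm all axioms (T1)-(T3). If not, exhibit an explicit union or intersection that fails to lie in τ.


τ is NOT a topology on X.

Axiom (T1): ∅ ∈ τ? Yes; X ∈ τ? Yes.
Axiom (T2/T3): check pairwise unions and intersections of members of τ.
Counterexample for (T2): {q} ∪ {s} = {q, s} ∉ τ. Therefore τ is NOT a topology.


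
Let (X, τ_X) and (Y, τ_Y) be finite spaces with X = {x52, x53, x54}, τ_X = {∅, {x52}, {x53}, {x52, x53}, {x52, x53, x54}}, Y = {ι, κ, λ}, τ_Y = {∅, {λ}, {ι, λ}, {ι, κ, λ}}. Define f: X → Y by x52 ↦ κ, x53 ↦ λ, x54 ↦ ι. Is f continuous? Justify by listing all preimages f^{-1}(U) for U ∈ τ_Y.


f is NOT continuous.

Compute f^{-1}(U) for each U ∈ τ_Y:
  U = ∅: f^{-1}(U) = ∅ ∈ τ_X ✓.
  U = {λ}: f^{-1}(U) = {x53} ∈ τ_X ✓.
  U = {ι, λ}: f^{-1}(U) = {x53, x54} ∉ τ_X ✗.
  U = {ι, κ, λ}: f^{-1}(U) = {x52, x53, x54} ∈ τ_X ✓.
Found U = {ι, λ} with f^{-1}(U) = {x53, x54} not in τ_X. Therefore f is NOT continuous.


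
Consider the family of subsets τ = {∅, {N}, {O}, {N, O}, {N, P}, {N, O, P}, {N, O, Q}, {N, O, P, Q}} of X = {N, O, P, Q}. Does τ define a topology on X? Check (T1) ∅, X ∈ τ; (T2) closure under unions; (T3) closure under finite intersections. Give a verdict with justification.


τ IS a topology on X.

Axiom (T1): ∅ ∈ τ? Yes; X ∈ τ? Yes.
Axiom (T2/T3): check pairwise unions and intersections of members of τ.
All pairwise intersections and unions checked — each lies in τ. Therefore τ satisfies (T1), (T2), (T3): it IS a topology on X.


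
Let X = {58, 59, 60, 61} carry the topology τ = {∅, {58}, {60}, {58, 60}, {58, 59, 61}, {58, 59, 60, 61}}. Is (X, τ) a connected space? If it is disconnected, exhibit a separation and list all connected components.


(X, τ) is disconnected; components = [{60}, {58, 59, 61}].

Find clopen sets (U ∈ τ with X ∖ U ∈ τ):
  U = ∅, X ∖ U = {58, 59, 60, 61} — both open, so U is clopen.
  U = {60}, X ∖ U = {58, 59, 61} — both open, so U is clopen.
  U = {58, 59, 61}, X ∖ U = {60} — both open, so U is clopen.
  U = {58, 59, 60, 61}, X ∖ U = ∅ — both open, so U is clopen.
Nontrivial clopen(s) exist: e.g. {58, 59, 61}. So (X, τ) is disconnected.
Compute connected components by grouping points that agree on all clopens:
  component: {60}
  component: {58, 59, 61}


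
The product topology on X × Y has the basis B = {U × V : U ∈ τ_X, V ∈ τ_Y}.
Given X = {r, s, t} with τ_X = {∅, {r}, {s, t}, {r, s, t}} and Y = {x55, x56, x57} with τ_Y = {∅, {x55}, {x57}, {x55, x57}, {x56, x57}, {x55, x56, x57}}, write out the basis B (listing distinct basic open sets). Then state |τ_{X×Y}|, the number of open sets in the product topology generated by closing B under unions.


Basis B = {∅ × ∅, {r} × {x55}, {r} × {x57}, {r} × {x55, x57}, {r} × {x56, x57}, {s, t} × {x55}, {s, t} × {x57}, {r} × {x55, x56, x57}, {r, s, t} × {x55}, {r, s, t} × {x57}, {s, t} × {x55, x57}, {s, t} × {x56, x57}, {r, s, t} × {x55, x57}, {r, s, t} × {x56, x57}, {s, t} × {x55, x56, x57}, {r, s, t} × {x55, x56, x57}}; |τ_{X×Y}| = 36.

Enumerate products U × V with U ∈ τ_X, V ∈ τ_Y (deduplicated):
  ∅ × ∅ = {} (∅)
  {r} × {x55} = {(r,x55)}
  {r} × {x57} = {(r,x57)}
  {r} × {x55, x57} = {(r,x55), (r,x57)}
  {r} × {x56, x57} = {(r,x56), (r,x57)}
  {s, t} × {x55} = {(s,x55), (t,x55)}
  {s, t} × {x57} = {(s,x57), (t,x57)}
  {r} × {x55, x56, x57} = {(r,x55), (r,x56), (r,x57)}
  {r, s, t} × {x55} = {(r,x55), (s,x55), (t,x55)}
  {r, s, t} × {x57} = {(r,x57), (s,x57), (t,x57)}
  {s, t} × {x55, x57} = {(s,x55), (s,x57), (t,x55), (t,x57)}
  {s, t} × {x56, x57} = {(s,x56), (s,x57), (t,x56), (t,x57)}
  {r, s, t} × {x55, x57} = {(r,x55), (r,x57), (s,x55), (s,x57), (t,x55), (t,x57)}
  {r, s, t} × {x56, x57} = {(r,x56), (r,x57), (s,x56), (s,x57), (t,x56), (t,x57)}
  {s, t} × {x55, x56, x57} = {(s,x55), (s,x56), (s,x57), (t,x55), (t,x56), (t,x57)}
  {r, s, t} × {x55, x56, x57} = {(r,x55), (r,x56), (r,x57), (s,x55), (s,x56), (s,x57), (t,x55), (t,x56), (t,x57)}
These 16 distinct sets form the basis B.
Close under arbitrary unions to get τ_{X×Y}; counting gives |τ_{X×Y}| = 36.


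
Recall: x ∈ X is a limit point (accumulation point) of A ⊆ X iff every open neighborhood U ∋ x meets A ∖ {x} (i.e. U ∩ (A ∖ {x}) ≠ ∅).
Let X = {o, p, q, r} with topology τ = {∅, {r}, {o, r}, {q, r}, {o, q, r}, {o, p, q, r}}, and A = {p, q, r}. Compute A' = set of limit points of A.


A' = {o, p, q}

For each x ∈ X, list the open sets U ∈ τ with x ∈ U, then check whether U ∩ (A ∖ {x}) ≠ ∅ for every such U.
  x = o: opens ∋ x are {o, r}, {o, q, r}, {o, p, q, r}; each meets A ∖ {o}, so x IS a limit point.
  x = p: opens ∋ x are {o, p, q, r}; each meets A ∖ {p}, so x IS a limit point.
  x = q: opens ∋ x are {q, r}, {o, q, r}, {o, p, q, r}; each meets A ∖ {q}, so x IS a limit point.
  x = r: open {r} ∋ x has {r} ∩ (A ∖ {r}) = ∅, so x is NOT a limit point.
Collecting: A' = {o, p, q}.


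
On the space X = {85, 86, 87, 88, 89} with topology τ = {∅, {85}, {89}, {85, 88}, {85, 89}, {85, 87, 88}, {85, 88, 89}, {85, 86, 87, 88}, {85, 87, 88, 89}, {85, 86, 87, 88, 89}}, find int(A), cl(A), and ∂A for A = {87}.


int(A) = ∅, cl(A) = {86, 87}, ∂A = {86, 87}.

Closed sets in (X, τ) are complements of opens:
  closed(X, τ) = {∅, {86}, {89}, {86, 87}, {86, 89}, {86, 87, 88}, {86, 87, 89}, {85, 86, 87, 88}, {86, 87, 88, 89}, {85, 86, 87, 88, 89}}.
int(A) = ⋃ {U ∈ τ : U ⊆ A}. Opens contained in A: ∅.
Taking the union of these: int(A) = ∅.
cl(A) = ⋂ {C closed : A ⊆ C}. Closed sets containing A: {86, 87}, {86, 87, 88}, {86, 87, 89}, {85, 86, 87, 88}, {86, 87, 88, 89}, {85, 86, 87, 88, 89}.
Intersecting these: cl(A) = {86, 87}.
∂A = cl(A) ∖ int(A) = {86, 87} ∖ ∅ = {86, 87}.


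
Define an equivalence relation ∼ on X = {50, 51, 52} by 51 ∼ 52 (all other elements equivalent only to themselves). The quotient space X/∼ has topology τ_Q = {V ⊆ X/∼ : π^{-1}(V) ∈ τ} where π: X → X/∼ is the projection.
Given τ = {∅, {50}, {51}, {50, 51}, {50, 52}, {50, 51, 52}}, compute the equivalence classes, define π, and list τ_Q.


X/∼ = {[50], [51=52]}; |τ_Q| = 3.

Equivalence classes: [50], [51=52].
Quotient map π: X → X/∼ sends 50 ↦ [50], 51 ↦ [51=52], 52 ↦ [51=52].
For each subset V ⊆ X/∼, compute π^{-1}(V) ⊆ X and check whether π^{-1}(V) ∈ τ. V is open in τ_Q iff π^{-1}(V) ∈ τ.
  V = {}: π^{-1}(V) = ∅ ∈ τ ✓.
  V = {[50]}: π^{-1}(V) = {50} ∈ τ ✓.
  V = {[51=52]}: π^{-1}(V) = {51, 52} ∉ τ ✗.
  V = {[50], [51=52]}: π^{-1}(V) = {50, 51, 52} ∈ τ ✓.
Open sets in the quotient: τ_Q = {{}, {[50]}, {[50], [51=52]}} (3 elements).


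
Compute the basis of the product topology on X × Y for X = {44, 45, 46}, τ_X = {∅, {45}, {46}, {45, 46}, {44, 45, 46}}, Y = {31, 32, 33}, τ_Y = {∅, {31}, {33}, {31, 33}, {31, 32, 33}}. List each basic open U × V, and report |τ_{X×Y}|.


Basis B = {∅ × ∅, {45} × {31}, {45} × {33}, {46} × {31}, {46} × {33}, {45} × {31, 33}, {45, 46} × {31}, {45, 46} × {33}, {46} × {31, 33}, {44, 45, 46} × {31}, {44, 45, 46} × {33}, {45} × {31, 32, 33}, {46} × {31, 32, 33}, {45, 46} × {31, 33}, {44, 45, 46} × {31, 33}, {45, 46} × {31, 32, 33}, {44, 45, 46} × {31, 32, 33}}; |τ_{X×Y}| = 48.

Enumerate products U × V with U ∈ τ_X, V ∈ τ_Y (deduplicated):
  ∅ × ∅ = {} (∅)
  {45} × {31} = {(45,31)}
  {45} × {33} = {(45,33)}
  {46} × {31} = {(46,31)}
  {46} × {33} = {(46,33)}
  {45} × {31, 33} = {(45,31), (45,33)}
  {45, 46} × {31} = {(45,31), (46,31)}
  {45, 46} × {33} = {(45,33), (46,33)}
  {46} × {31, 33} = {(46,31), (46,33)}
  {44, 45, 46} × {31} = {(44,31), (45,31), (46,31)}
  {44, 45, 46} × {33} = {(44,33), (45,33), (46,33)}
  {45} × {31, 32, 33} = {(45,31), (45,32), (45,33)}
  {46} × {31, 32, 33} = {(46,31), (46,32), (46,33)}
  {45, 46} × {31, 33} = {(45,31), (45,33), (46,31), (46,33)}
  {44, 45, 46} × {31, 33} = {(44,31), (44,33), (45,31), (45,33), (46,31), (46,33)}
  {45, 46} × {31, 32, 33} = {(45,31), (45,32), (45,33), (46,31), (46,32), (46,33)}
  {44, 45, 46} × {31, 32, 33} = {(44,31), (44,32), (44,33), (45,31), (45,32), (45,33), (46,31), (46,32), (46,33)}
These 17 distinct sets form the basis B.
Close under arbitrary unions to get τ_{X×Y}; counting gives |τ_{X×Y}| = 48.


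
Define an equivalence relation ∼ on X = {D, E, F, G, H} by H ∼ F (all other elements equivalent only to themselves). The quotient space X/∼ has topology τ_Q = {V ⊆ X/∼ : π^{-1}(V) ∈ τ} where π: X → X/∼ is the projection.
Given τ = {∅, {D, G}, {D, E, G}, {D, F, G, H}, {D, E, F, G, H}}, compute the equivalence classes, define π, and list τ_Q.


X/∼ = {[D], [E], [F=H], [G]}; |τ_Q| = 5.

Equivalence classes: [D], [E], [F=H], [G].
Quotient map π: X → X/∼ sends D ↦ [D], E ↦ [E], F ↦ [F=H], G ↦ [G], H ↦ [F=H].
For each subset V ⊆ X/∼, compute π^{-1}(V) ⊆ X and check whether π^{-1}(V) ∈ τ. V is open in τ_Q iff π^{-1}(V) ∈ τ.
  V = {}: π^{-1}(V) = ∅ ∈ τ ✓.
  V = {[D]}: π^{-1}(V) = {D} ∉ τ ✗.
  V = {[E]}: π^{-1}(V) = {E} ∉ τ ✗.
  V = {[D], [E]}: π^{-1}(V) = {D, E} ∉ τ ✗.
  V = {[F=H]}: π^{-1}(V) = {F, H} ∉ τ ✗.
  V = {[D], [F=H]}: π^{-1}(V) = {D, F, H} ∉ τ ✗.
  V = {[E], [F=H]}: π^{-1}(V) = {E, F, H} ∉ τ ✗.
  V = {[D], [E], [F=H]}: π^{-1}(V) = {D, E, F, H} ∉ τ ✗.
  V = {[G]}: π^{-1}(V) = {G} ∉ τ ✗.
  V = {[D], [G]}: π^{-1}(V) = {D, G} ∈ τ ✓.
  V = {[E], [G]}: π^{-1}(V) = {E, G} ∉ τ ✗.
  V = {[D], [E], [G]}: π^{-1}(V) = {D, E, G} ∈ τ ✓.
  V = {[F=H], [G]}: π^{-1}(V) = {F, G, H} ∉ τ ✗.
  V = {[D], [F=H], [G]}: π^{-1}(V) = {D, F, G, H} ∈ τ ✓.
  V = {[E], [F=H], [G]}: π^{-1}(V) = {E, F, G, H} ∉ τ ✗.
  V = {[D], [E], [F=H], [G]}: π^{-1}(V) = {D, E, F, G, H} ∈ τ ✓.
Open sets in the quotient: τ_Q = {{}, {[D], [G]}, {[D], [E], [G]}, {[D], [F=H], [G]}, {[D], [E], [F=H], [G]}} (5 elements).


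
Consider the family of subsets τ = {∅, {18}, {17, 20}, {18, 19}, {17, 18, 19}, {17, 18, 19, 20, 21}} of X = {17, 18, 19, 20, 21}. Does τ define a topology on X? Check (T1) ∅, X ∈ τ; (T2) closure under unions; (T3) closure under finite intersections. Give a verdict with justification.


τ is NOT a topology on X.

Axiom (T1): ∅ ∈ τ? Yes; X ∈ τ? Yes.
Axiom (T2/T3): check pairwise unions and intersections of members of τ.
Counterexample for (T2): {18} ∪ {17, 20} = {17, 18, 20} ∉ τ. Therefore τ is NOT a topology.
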